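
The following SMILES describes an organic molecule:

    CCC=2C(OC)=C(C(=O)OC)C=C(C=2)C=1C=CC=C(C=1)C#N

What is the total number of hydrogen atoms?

17

Walk through each heavy atom and fill implicit hydrogens from standard valence (C 4, N 3, O 2, S 2, halogen 1):
  atom 1: C, bond orders sum to 1 (valence 4) → 3 H
  atom 2: C, bond orders sum to 2 (valence 4) → 2 H
  atom 3: C, bond orders sum to 4 (valence 4) → 0 H
  atom 4: C, bond orders sum to 4 (valence 4) → 0 H
  atom 5: O, bond orders sum to 2 (valence 2) → 0 H
  atom 6: C, bond orders sum to 1 (valence 4) → 3 H
  atom 7: C, bond orders sum to 4 (valence 4) → 0 H
  atom 8: C, bond orders sum to 4 (valence 4) → 0 H
  atom 9: O, bond orders sum to 2 (valence 2) → 0 H
  atom 10: O, bond orders sum to 2 (valence 2) → 0 H
  atom 11: C, bond orders sum to 1 (valence 4) → 3 H
  atom 12: C, bond orders sum to 3 (valence 4) → 1 H
  atom 13: C, bond orders sum to 4 (valence 4) → 0 H
  atom 14: C, bond orders sum to 3 (valence 4) → 1 H
  atom 15: C, bond orders sum to 4 (valence 4) → 0 H
  atom 16: C, bond orders sum to 3 (valence 4) → 1 H
  atom 17: C, bond orders sum to 3 (valence 4) → 1 H
  atom 18: C, bond orders sum to 3 (valence 4) → 1 H
  atom 19: C, bond orders sum to 4 (valence 4) → 0 H
  atom 20: C, bond orders sum to 3 (valence 4) → 1 H
  atom 21: C, bond orders sum to 4 (valence 4) → 0 H
  atom 22: N, bond orders sum to 3 (valence 3) → 0 H
Total hydrogens: 17.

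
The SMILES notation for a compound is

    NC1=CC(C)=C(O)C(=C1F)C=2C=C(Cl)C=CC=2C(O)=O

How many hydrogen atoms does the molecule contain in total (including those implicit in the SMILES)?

11

Walk through each heavy atom and fill implicit hydrogens from standard valence (C 4, N 3, O 2, S 2, halogen 1):
  atom 1: N, bond orders sum to 1 (valence 3) → 2 H
  atom 2: C, bond orders sum to 4 (valence 4) → 0 H
  atom 3: C, bond orders sum to 3 (valence 4) → 1 H
  atom 4: C, bond orders sum to 4 (valence 4) → 0 H
  atom 5: C, bond orders sum to 1 (valence 4) → 3 H
  atom 6: C, bond orders sum to 4 (valence 4) → 0 H
  atom 7: O, bond orders sum to 1 (valence 2) → 1 H
  atom 8: C, bond orders sum to 4 (valence 4) → 0 H
  atom 9: C, bond orders sum to 4 (valence 4) → 0 H
  atom 10: F (halogen, monovalent) → 0 H
  atom 11: C, bond orders sum to 4 (valence 4) → 0 H
  atom 12: C, bond orders sum to 3 (valence 4) → 1 H
  atom 13: C, bond orders sum to 4 (valence 4) → 0 H
  atom 14: Cl (halogen, monovalent) → 0 H
  atom 15: C, bond orders sum to 3 (valence 4) → 1 H
  atom 16: C, bond orders sum to 3 (valence 4) → 1 H
  atom 17: C, bond orders sum to 4 (valence 4) → 0 H
  atom 18: C, bond orders sum to 4 (valence 4) → 0 H
  atom 19: O, bond orders sum to 1 (valence 2) → 1 H
  atom 20: O, bond orders sum to 2 (valence 2) → 0 H
Total hydrogens: 11.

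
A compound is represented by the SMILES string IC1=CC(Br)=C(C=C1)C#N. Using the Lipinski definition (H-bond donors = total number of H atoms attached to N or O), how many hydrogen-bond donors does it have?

0

Donors: find every N or O and count the H atoms it carries.
  atom 10 (N): bond orders sum to 3 → 0 H
Lipinski HBD = 0.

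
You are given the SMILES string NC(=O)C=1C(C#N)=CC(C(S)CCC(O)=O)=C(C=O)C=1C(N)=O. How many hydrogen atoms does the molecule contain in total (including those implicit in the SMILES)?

13

Walk through each heavy atom and fill implicit hydrogens from standard valence (C 4, N 3, O 2, S 2, halogen 1):
  atom 1: N, bond orders sum to 1 (valence 3) → 2 H
  atom 2: C, bond orders sum to 4 (valence 4) → 0 H
  atom 3: O, bond orders sum to 2 (valence 2) → 0 H
  atom 4: C, bond orders sum to 4 (valence 4) → 0 H
  atom 5: C, bond orders sum to 4 (valence 4) → 0 H
  atom 6: C, bond orders sum to 4 (valence 4) → 0 H
  atom 7: N, bond orders sum to 3 (valence 3) → 0 H
  atom 8: C, bond orders sum to 3 (valence 4) → 1 H
  atom 9: C, bond orders sum to 4 (valence 4) → 0 H
  atom 10: C, bond orders sum to 3 (valence 4) → 1 H
  atom 11: S, bond orders sum to 1 (valence 2) → 1 H
  atom 12: C, bond orders sum to 2 (valence 4) → 2 H
  atom 13: C, bond orders sum to 2 (valence 4) → 2 H
  atom 14: C, bond orders sum to 4 (valence 4) → 0 H
  atom 15: O, bond orders sum to 1 (valence 2) → 1 H
  atom 16: O, bond orders sum to 2 (valence 2) → 0 H
  atom 17: C, bond orders sum to 4 (valence 4) → 0 H
  atom 18: C, bond orders sum to 3 (valence 4) → 1 H
  atom 19: O, bond orders sum to 2 (valence 2) → 0 H
  atom 20: C, bond orders sum to 4 (valence 4) → 0 H
  atom 21: C, bond orders sum to 4 (valence 4) → 0 H
  atom 22: N, bond orders sum to 1 (valence 3) → 2 H
  atom 23: O, bond orders sum to 2 (valence 2) → 0 H
Total hydrogens: 13.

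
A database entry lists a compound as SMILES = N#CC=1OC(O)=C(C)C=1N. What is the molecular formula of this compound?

C6H6N2O2

Walk through each heavy atom and fill implicit hydrogens from standard valence (C 4, N 3, O 2, S 2, halogen 1):
  atom 1: N, bond orders sum to 3 (valence 3) → 0 H
  atom 2: C, bond orders sum to 4 (valence 4) → 0 H
  atom 3: C, bond orders sum to 4 (valence 4) → 0 H
  atom 4: O, bond orders sum to 2 (valence 2) → 0 H
  atom 5: C, bond orders sum to 4 (valence 4) → 0 H
  atom 6: O, bond orders sum to 1 (valence 2) → 1 H
  atom 7: C, bond orders sum to 4 (valence 4) → 0 H
  atom 8: C, bond orders sum to 1 (valence 4) → 3 H
  atom 9: C, bond orders sum to 4 (valence 4) → 0 H
  atom 10: N, bond orders sum to 1 (valence 3) → 2 H
Totals → C:6, H:6, N:2, O:2.
In Hill order: C6H6N2O2.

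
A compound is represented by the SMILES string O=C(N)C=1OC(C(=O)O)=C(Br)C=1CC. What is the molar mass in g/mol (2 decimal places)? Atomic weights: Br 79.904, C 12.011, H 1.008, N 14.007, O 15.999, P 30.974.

262.06 g/mol

First, the molecular formula is C8H8BrNO4 (counting implicit H from valence).
  Br: 1 × 79.904 = 79.904
  C: 8 × 12.011 = 96.088
  H: 8 × 1.008 = 8.064
  N: 1 × 14.007 = 14.007
  O: 4 × 15.999 = 63.996
Sum: 1×79.904 + 8×12.011 + 8×1.008 + 1×14.007 + 4×15.999 = 262.059 → 262.06 g/mol.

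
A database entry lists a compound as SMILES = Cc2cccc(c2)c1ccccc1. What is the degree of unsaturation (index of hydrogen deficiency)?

8

Molecular formula: C13H12.
DoU = (2C + 2 + N − H − X) / 2, where X is the halogen count and O/S are ignored.
    = (2·13 + 2 + 0 − 12 − 0) / 2 = 16 / 2 = 8.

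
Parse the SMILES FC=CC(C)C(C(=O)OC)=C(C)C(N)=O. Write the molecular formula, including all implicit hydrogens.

C10H14FNO3

Walk through each heavy atom and fill implicit hydrogens from standard valence (C 4, N 3, O 2, S 2, halogen 1):
  atom 1: F (halogen, monovalent) → 0 H
  atom 2: C, bond orders sum to 3 (valence 4) → 1 H
  atom 3: C, bond orders sum to 3 (valence 4) → 1 H
  atom 4: C, bond orders sum to 3 (valence 4) → 1 H
  atom 5: C, bond orders sum to 1 (valence 4) → 3 H
  atom 6: C, bond orders sum to 4 (valence 4) → 0 H
  atom 7: C, bond orders sum to 4 (valence 4) → 0 H
  atom 8: O, bond orders sum to 2 (valence 2) → 0 H
  atom 9: O, bond orders sum to 2 (valence 2) → 0 H
  atom 10: C, bond orders sum to 1 (valence 4) → 3 H
  atom 11: C, bond orders sum to 4 (valence 4) → 0 H
  atom 12: C, bond orders sum to 1 (valence 4) → 3 H
  atom 13: C, bond orders sum to 4 (valence 4) → 0 H
  atom 14: N, bond orders sum to 1 (valence 3) → 2 H
  atom 15: O, bond orders sum to 2 (valence 2) → 0 H
Totals → C:10, H:14, F:1, N:1, O:3.
In Hill order: C10H14FNO3.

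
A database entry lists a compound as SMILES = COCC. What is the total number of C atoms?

3

Count every carbon token in the SMILES (each C, including those in ring-closure positions and inside branches).
Carbon count: 3.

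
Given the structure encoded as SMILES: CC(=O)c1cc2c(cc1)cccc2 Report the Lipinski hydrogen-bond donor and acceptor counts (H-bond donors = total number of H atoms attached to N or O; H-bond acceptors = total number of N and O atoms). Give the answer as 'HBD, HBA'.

Donors: find every N or O and count the H atoms it carries.
  atom 3 (O): bond orders sum to 2 → 0 H
Lipinski HBD = 0.
Acceptors: N atoms = 0, O atoms = 1 → HBA = 1.

0, 1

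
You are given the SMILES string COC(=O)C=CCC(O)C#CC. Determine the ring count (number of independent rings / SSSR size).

In SMILES, each pair of matching ring-closure digits denotes one ring-closing bond; the number of such bonds equals the number of independent rings.
Ring-closure bonds here: 0.

0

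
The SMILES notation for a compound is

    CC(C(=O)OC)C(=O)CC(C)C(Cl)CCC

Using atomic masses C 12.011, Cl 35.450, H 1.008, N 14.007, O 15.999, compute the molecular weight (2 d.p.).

248.75 g/mol

First, the molecular formula is C12H21ClO3 (counting implicit H from valence).
  C: 12 × 12.011 = 144.132
  Cl: 1 × 35.450 = 35.450
  H: 21 × 1.008 = 21.168
  O: 3 × 15.999 = 47.997
Sum: 12×12.011 + 1×35.450 + 21×1.008 + 3×15.999 = 248.747 → 248.75 g/mol.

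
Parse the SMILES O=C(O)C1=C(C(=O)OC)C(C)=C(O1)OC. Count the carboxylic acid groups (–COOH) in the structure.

The carboxylic acid motif appears at heavy-atom position 2 in the SMILES.
Other groups present: 1 ester, 1 ether.
Carboxylic acid count: 1.

1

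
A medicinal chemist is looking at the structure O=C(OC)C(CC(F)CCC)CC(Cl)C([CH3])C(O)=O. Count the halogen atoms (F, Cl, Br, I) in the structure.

Halogen atoms appear at heavy-atom positions 8, 14 (1×Cl, 1×F).
Other groups present: 1 carboxylic acid, 1 ester.
Halogen count: 2.

2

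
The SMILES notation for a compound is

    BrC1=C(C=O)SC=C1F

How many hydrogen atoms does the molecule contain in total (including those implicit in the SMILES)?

2

Walk through each heavy atom and fill implicit hydrogens from standard valence (C 4, N 3, O 2, S 2, halogen 1):
  atom 1: Br (halogen, monovalent) → 0 H
  atom 2: C, bond orders sum to 4 (valence 4) → 0 H
  atom 3: C, bond orders sum to 4 (valence 4) → 0 H
  atom 4: C, bond orders sum to 3 (valence 4) → 1 H
  atom 5: O, bond orders sum to 2 (valence 2) → 0 H
  atom 6: S, bond orders sum to 2 (valence 2) → 0 H
  atom 7: C, bond orders sum to 3 (valence 4) → 1 H
  atom 8: C, bond orders sum to 4 (valence 4) → 0 H
  atom 9: F (halogen, monovalent) → 0 H
Total hydrogens: 2.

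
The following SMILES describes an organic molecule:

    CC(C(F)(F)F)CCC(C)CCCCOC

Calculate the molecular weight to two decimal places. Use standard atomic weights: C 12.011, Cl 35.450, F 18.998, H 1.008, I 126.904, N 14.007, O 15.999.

First, the molecular formula is C12H23F3O (counting implicit H from valence).
  C: 12 × 12.011 = 144.132
  F: 3 × 18.998 = 56.994
  H: 23 × 1.008 = 23.184
  O: 1 × 15.999 = 15.999
Sum: 12×12.011 + 3×18.998 + 23×1.008 + 1×15.999 = 240.309 → 240.31 g/mol.

240.31 g/mol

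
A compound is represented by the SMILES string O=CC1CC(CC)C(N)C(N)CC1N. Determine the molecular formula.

Walk through each heavy atom and fill implicit hydrogens from standard valence (C 4, N 3, O 2, S 2, halogen 1):
  atom 1: O, bond orders sum to 2 (valence 2) → 0 H
  atom 2: C, bond orders sum to 3 (valence 4) → 1 H
  atom 3: C, bond orders sum to 3 (valence 4) → 1 H
  atom 4: C, bond orders sum to 2 (valence 4) → 2 H
  atom 5: C, bond orders sum to 3 (valence 4) → 1 H
  atom 6: C, bond orders sum to 2 (valence 4) → 2 H
  atom 7: C, bond orders sum to 1 (valence 4) → 3 H
  atom 8: C, bond orders sum to 3 (valence 4) → 1 H
  atom 9: N, bond orders sum to 1 (valence 3) → 2 H
  atom 10: C, bond orders sum to 3 (valence 4) → 1 H
  atom 11: N, bond orders sum to 1 (valence 3) → 2 H
  atom 12: C, bond orders sum to 2 (valence 4) → 2 H
  atom 13: C, bond orders sum to 3 (valence 4) → 1 H
  atom 14: N, bond orders sum to 1 (valence 3) → 2 H
Totals → C:10, H:21, N:3, O:1.
In Hill order: C10H21N3O.

C10H21N3O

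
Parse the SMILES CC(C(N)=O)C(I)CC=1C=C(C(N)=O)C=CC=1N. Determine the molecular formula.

C12H16IN3O2

Walk through each heavy atom and fill implicit hydrogens from standard valence (C 4, N 3, O 2, S 2, halogen 1):
  atom 1: C, bond orders sum to 1 (valence 4) → 3 H
  atom 2: C, bond orders sum to 3 (valence 4) → 1 H
  atom 3: C, bond orders sum to 4 (valence 4) → 0 H
  atom 4: N, bond orders sum to 1 (valence 3) → 2 H
  atom 5: O, bond orders sum to 2 (valence 2) → 0 H
  atom 6: C, bond orders sum to 3 (valence 4) → 1 H
  atom 7: I (halogen, monovalent) → 0 H
  atom 8: C, bond orders sum to 2 (valence 4) → 2 H
  atom 9: C, bond orders sum to 4 (valence 4) → 0 H
  atom 10: C, bond orders sum to 3 (valence 4) → 1 H
  atom 11: C, bond orders sum to 4 (valence 4) → 0 H
  atom 12: C, bond orders sum to 4 (valence 4) → 0 H
  atom 13: N, bond orders sum to 1 (valence 3) → 2 H
  atom 14: O, bond orders sum to 2 (valence 2) → 0 H
  atom 15: C, bond orders sum to 3 (valence 4) → 1 H
  atom 16: C, bond orders sum to 3 (valence 4) → 1 H
  atom 17: C, bond orders sum to 4 (valence 4) → 0 H
  atom 18: N, bond orders sum to 1 (valence 3) → 2 H
Totals → C:12, H:16, I:1, N:3, O:2.
In Hill order: C12H16IN3O2.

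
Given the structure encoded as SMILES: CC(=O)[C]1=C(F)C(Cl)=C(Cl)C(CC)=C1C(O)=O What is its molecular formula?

Walk through each heavy atom and fill implicit hydrogens from standard valence (C 4, N 3, O 2, S 2, halogen 1):
  atom 1: C, bond orders sum to 1 (valence 4) → 3 H
  atom 2: C, bond orders sum to 4 (valence 4) → 0 H
  atom 3: O, bond orders sum to 2 (valence 2) → 0 H
  atom 4: C with explicit H count 0
  atom 5: C, bond orders sum to 4 (valence 4) → 0 H
  atom 6: F (halogen, monovalent) → 0 H
  atom 7: C, bond orders sum to 4 (valence 4) → 0 H
  atom 8: Cl (halogen, monovalent) → 0 H
  atom 9: C, bond orders sum to 4 (valence 4) → 0 H
  atom 10: Cl (halogen, monovalent) → 0 H
  atom 11: C, bond orders sum to 4 (valence 4) → 0 H
  atom 12: C, bond orders sum to 2 (valence 4) → 2 H
  atom 13: C, bond orders sum to 1 (valence 4) → 3 H
  atom 14: C, bond orders sum to 4 (valence 4) → 0 H
  atom 15: C, bond orders sum to 4 (valence 4) → 0 H
  atom 16: O, bond orders sum to 1 (valence 2) → 1 H
  atom 17: O, bond orders sum to 2 (valence 2) → 0 H
Totals → C:11, H:9, Cl:2, F:1, O:3.

C11H9Cl2FO3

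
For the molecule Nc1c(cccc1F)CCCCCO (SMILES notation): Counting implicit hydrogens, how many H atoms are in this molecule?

Walk through each heavy atom and fill implicit hydrogens from standard valence (C 4, N 3, O 2, S 2, halogen 1); for lowercase aromatic atoms, an aromatic c carries 1 H when it has two neighbours and 0 H with three, and aromatic n carries 0 H:
  atom 1: N, bond orders sum to 1 (valence 3) → 2 H
  atom 2: aromatic c, 3 neighbours → 0 H
  atom 3: aromatic c, 3 neighbours → 0 H
  atom 4: aromatic c, 2 neighbours → 1 H
  atom 5: aromatic c, 2 neighbours → 1 H
  atom 6: aromatic c, 2 neighbours → 1 H
  atom 7: aromatic c, 3 neighbours → 0 H
  atom 8: F (halogen, monovalent) → 0 H
  atom 9: C, bond orders sum to 2 (valence 4) → 2 H
  atom 10: C, bond orders sum to 2 (valence 4) → 2 H
  atom 11: C, bond orders sum to 2 (valence 4) → 2 H
  atom 12: C, bond orders sum to 2 (valence 4) → 2 H
  atom 13: C, bond orders sum to 2 (valence 4) → 2 H
  atom 14: O, bond orders sum to 1 (valence 2) → 1 H
Total hydrogens: 16.

16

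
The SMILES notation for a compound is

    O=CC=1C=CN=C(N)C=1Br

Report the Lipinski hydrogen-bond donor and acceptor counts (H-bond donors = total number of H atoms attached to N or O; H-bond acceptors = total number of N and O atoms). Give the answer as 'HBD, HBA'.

2, 3

Donors: find every N or O and count the H atoms it carries.
  atom 1 (O): bond orders sum to 2 → 0 H
  atom 6 (N): bond orders sum to 3 → 0 H
  atom 8 (N): bond orders sum to 1 → 2 H
Lipinski HBD = 2.
Acceptors: N atoms = 2, O atoms = 1 → HBA = 3.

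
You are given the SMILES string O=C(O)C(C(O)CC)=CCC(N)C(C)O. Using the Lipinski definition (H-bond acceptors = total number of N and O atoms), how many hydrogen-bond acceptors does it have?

5

N atoms: 1; O atoms: 4.
Lipinski HBA = 1 + 4 = 5.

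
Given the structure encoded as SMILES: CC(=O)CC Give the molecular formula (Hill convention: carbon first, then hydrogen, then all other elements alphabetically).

Walk through each heavy atom and fill implicit hydrogens from standard valence (C 4, N 3, O 2, S 2, halogen 1):
  atom 1: C, bond orders sum to 1 (valence 4) → 3 H
  atom 2: C, bond orders sum to 4 (valence 4) → 0 H
  atom 3: O, bond orders sum to 2 (valence 2) → 0 H
  atom 4: C, bond orders sum to 2 (valence 4) → 2 H
  atom 5: C, bond orders sum to 1 (valence 4) → 3 H
Totals → C:4, H:8, O:1.
In Hill order: C4H8O.

C4H8O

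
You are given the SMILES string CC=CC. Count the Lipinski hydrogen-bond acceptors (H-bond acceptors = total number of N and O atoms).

0

N atoms: 0; O atoms: 0.
Lipinski HBA = 0 + 0 = 0.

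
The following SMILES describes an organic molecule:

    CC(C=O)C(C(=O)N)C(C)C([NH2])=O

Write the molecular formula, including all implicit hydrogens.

Walk through each heavy atom and fill implicit hydrogens from standard valence (C 4, N 3, O 2, S 2, halogen 1):
  atom 1: C, bond orders sum to 1 (valence 4) → 3 H
  atom 2: C, bond orders sum to 3 (valence 4) → 1 H
  atom 3: C, bond orders sum to 3 (valence 4) → 1 H
  atom 4: O, bond orders sum to 2 (valence 2) → 0 H
  atom 5: C, bond orders sum to 3 (valence 4) → 1 H
  atom 6: C, bond orders sum to 4 (valence 4) → 0 H
  atom 7: O, bond orders sum to 2 (valence 2) → 0 H
  atom 8: N, bond orders sum to 1 (valence 3) → 2 H
  atom 9: C, bond orders sum to 3 (valence 4) → 1 H
  atom 10: C, bond orders sum to 1 (valence 4) → 3 H
  atom 11: C, bond orders sum to 4 (valence 4) → 0 H
  atom 12: N with explicit H count 2
  atom 13: O, bond orders sum to 2 (valence 2) → 0 H
Totals → C:8, H:14, N:2, O:3.
In Hill order: C8H14N2O3.

C8H14N2O3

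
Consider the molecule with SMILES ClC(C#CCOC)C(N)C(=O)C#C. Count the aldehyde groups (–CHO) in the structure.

Scan the SMILES for the aldehyde motif — none present.
Groups that are present: 2 alkyne, 1 ether, 1 ketone, 1 primary amine.

0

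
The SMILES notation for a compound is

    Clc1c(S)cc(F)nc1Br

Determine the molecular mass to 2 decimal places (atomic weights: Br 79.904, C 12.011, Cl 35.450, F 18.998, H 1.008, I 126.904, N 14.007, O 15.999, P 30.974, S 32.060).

242.49 g/mol

First, the molecular formula is C5H2BrClFNS (counting implicit H from valence).
  Br: 1 × 79.904 = 79.904
  C: 5 × 12.011 = 60.055
  Cl: 1 × 35.450 = 35.450
  F: 1 × 18.998 = 18.998
  H: 2 × 1.008 = 2.016
  N: 1 × 14.007 = 14.007
  S: 1 × 32.060 = 32.060
Sum: 1×79.904 + 5×12.011 + 1×35.450 + 1×18.998 + 2×1.008 + 1×14.007 + 1×32.060 = 242.490 → 242.49 g/mol.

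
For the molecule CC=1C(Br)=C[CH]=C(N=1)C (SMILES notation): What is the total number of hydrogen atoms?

8

Walk through each heavy atom and fill implicit hydrogens from standard valence (C 4, N 3, O 2, S 2, halogen 1):
  atom 1: C, bond orders sum to 1 (valence 4) → 3 H
  atom 2: C, bond orders sum to 4 (valence 4) → 0 H
  atom 3: C, bond orders sum to 4 (valence 4) → 0 H
  atom 4: Br (halogen, monovalent) → 0 H
  atom 5: C, bond orders sum to 3 (valence 4) → 1 H
  atom 6: C with explicit H count 1
  atom 7: C, bond orders sum to 4 (valence 4) → 0 H
  atom 8: N, bond orders sum to 3 (valence 3) → 0 H
  atom 9: C, bond orders sum to 1 (valence 4) → 3 H
Total hydrogens: 8.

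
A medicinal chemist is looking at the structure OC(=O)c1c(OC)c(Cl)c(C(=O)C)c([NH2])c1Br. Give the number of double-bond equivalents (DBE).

Molecular formula: C10H9BrClNO4.
DoU = (2C + 2 + N − H − X) / 2, where X is the halogen count and O/S are ignored.
    = (2·10 + 2 + 1 − 9 − 2) / 2 = 12 / 2 = 6.

6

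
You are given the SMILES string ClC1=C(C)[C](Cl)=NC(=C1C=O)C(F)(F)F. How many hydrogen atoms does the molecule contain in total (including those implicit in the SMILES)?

Walk through each heavy atom and fill implicit hydrogens from standard valence (C 4, N 3, O 2, S 2, halogen 1):
  atom 1: Cl (halogen, monovalent) → 0 H
  atom 2: C, bond orders sum to 4 (valence 4) → 0 H
  atom 3: C, bond orders sum to 4 (valence 4) → 0 H
  atom 4: C, bond orders sum to 1 (valence 4) → 3 H
  atom 5: C with explicit H count 0
  atom 6: Cl (halogen, monovalent) → 0 H
  atom 7: N, bond orders sum to 3 (valence 3) → 0 H
  atom 8: C, bond orders sum to 4 (valence 4) → 0 H
  atom 9: C, bond orders sum to 4 (valence 4) → 0 H
  atom 10: C, bond orders sum to 3 (valence 4) → 1 H
  atom 11: O, bond orders sum to 2 (valence 2) → 0 H
  atom 12: C, bond orders sum to 4 (valence 4) → 0 H
  atom 13: F (halogen, monovalent) → 0 H
  atom 14: F (halogen, monovalent) → 0 H
  atom 15: F (halogen, monovalent) → 0 H
Total hydrogens: 4.

4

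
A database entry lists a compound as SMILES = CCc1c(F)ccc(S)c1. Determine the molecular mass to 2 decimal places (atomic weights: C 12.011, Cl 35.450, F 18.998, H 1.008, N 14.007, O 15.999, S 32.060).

156.22 g/mol

First, the molecular formula is C8H9FS (counting implicit H from valence).
  C: 8 × 12.011 = 96.088
  F: 1 × 18.998 = 18.998
  H: 9 × 1.008 = 9.072
  S: 1 × 32.060 = 32.060
Sum: 8×12.011 + 1×18.998 + 9×1.008 + 1×32.060 = 156.218 → 156.22 g/mol.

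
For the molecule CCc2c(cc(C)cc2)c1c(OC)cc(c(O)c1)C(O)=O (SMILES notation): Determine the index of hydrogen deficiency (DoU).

Molecular formula: C17H18O4.
DoU = (2C + 2 + N − H − X) / 2, where X is the halogen count and O/S are ignored.
    = (2·17 + 2 + 0 − 18 − 0) / 2 = 18 / 2 = 9.

9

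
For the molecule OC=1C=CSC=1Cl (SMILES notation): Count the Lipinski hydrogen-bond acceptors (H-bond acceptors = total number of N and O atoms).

1

N atoms: 0; O atoms: 1.
Lipinski HBA = 0 + 1 = 1.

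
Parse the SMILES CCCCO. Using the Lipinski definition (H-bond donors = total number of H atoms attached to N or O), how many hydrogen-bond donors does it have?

Donors: find every N or O and count the H atoms it carries.
  atom 5 (O): bond orders sum to 1 → 1 H
Lipinski HBD = 1.

1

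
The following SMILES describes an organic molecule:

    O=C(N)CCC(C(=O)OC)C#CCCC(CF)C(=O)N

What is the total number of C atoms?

Count every carbon token in the SMILES (each C, including those in ring-closure positions and inside branches).
Carbon count: 13.

13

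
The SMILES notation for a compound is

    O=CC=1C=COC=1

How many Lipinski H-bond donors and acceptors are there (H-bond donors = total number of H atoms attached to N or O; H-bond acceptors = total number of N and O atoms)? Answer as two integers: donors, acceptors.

Donors: find every N or O and count the H atoms it carries.
  atom 1 (O): bond orders sum to 2 → 0 H
  atom 6 (O): bond orders sum to 2 → 0 H
Lipinski HBD = 0.
Acceptors: N atoms = 0, O atoms = 2 → HBA = 2.

0, 2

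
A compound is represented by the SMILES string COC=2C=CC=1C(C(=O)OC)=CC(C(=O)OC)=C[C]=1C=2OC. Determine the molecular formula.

Walk through each heavy atom and fill implicit hydrogens from standard valence (C 4, N 3, O 2, S 2, halogen 1):
  atom 1: C, bond orders sum to 1 (valence 4) → 3 H
  atom 2: O, bond orders sum to 2 (valence 2) → 0 H
  atom 3: C, bond orders sum to 4 (valence 4) → 0 H
  atom 4: C, bond orders sum to 3 (valence 4) → 1 H
  atom 5: C, bond orders sum to 3 (valence 4) → 1 H
  atom 6: C, bond orders sum to 4 (valence 4) → 0 H
  atom 7: C, bond orders sum to 4 (valence 4) → 0 H
  atom 8: C, bond orders sum to 4 (valence 4) → 0 H
  atom 9: O, bond orders sum to 2 (valence 2) → 0 H
  atom 10: O, bond orders sum to 2 (valence 2) → 0 H
  atom 11: C, bond orders sum to 1 (valence 4) → 3 H
  atom 12: C, bond orders sum to 3 (valence 4) → 1 H
  atom 13: C, bond orders sum to 4 (valence 4) → 0 H
  atom 14: C, bond orders sum to 4 (valence 4) → 0 H
  atom 15: O, bond orders sum to 2 (valence 2) → 0 H
  atom 16: O, bond orders sum to 2 (valence 2) → 0 H
  atom 17: C, bond orders sum to 1 (valence 4) → 3 H
  atom 18: C, bond orders sum to 3 (valence 4) → 1 H
  atom 19: C with explicit H count 0
  atom 20: C, bond orders sum to 4 (valence 4) → 0 H
  atom 21: O, bond orders sum to 2 (valence 2) → 0 H
  atom 22: C, bond orders sum to 1 (valence 4) → 3 H
Totals → C:16, H:16, O:6.

C16H16O6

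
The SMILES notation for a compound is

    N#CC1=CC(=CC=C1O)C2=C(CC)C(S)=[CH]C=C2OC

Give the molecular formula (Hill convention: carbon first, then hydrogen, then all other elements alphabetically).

Walk through each heavy atom and fill implicit hydrogens from standard valence (C 4, N 3, O 2, S 2, halogen 1):
  atom 1: N, bond orders sum to 3 (valence 3) → 0 H
  atom 2: C, bond orders sum to 4 (valence 4) → 0 H
  atom 3: C, bond orders sum to 4 (valence 4) → 0 H
  atom 4: C, bond orders sum to 3 (valence 4) → 1 H
  atom 5: C, bond orders sum to 4 (valence 4) → 0 H
  atom 6: C, bond orders sum to 3 (valence 4) → 1 H
  atom 7: C, bond orders sum to 3 (valence 4) → 1 H
  atom 8: C, bond orders sum to 4 (valence 4) → 0 H
  atom 9: O, bond orders sum to 1 (valence 2) → 1 H
  atom 10: C, bond orders sum to 4 (valence 4) → 0 H
  atom 11: C, bond orders sum to 4 (valence 4) → 0 H
  atom 12: C, bond orders sum to 2 (valence 4) → 2 H
  atom 13: C, bond orders sum to 1 (valence 4) → 3 H
  atom 14: C, bond orders sum to 4 (valence 4) → 0 H
  atom 15: S, bond orders sum to 1 (valence 2) → 1 H
  atom 16: C with explicit H count 1
  atom 17: C, bond orders sum to 3 (valence 4) → 1 H
  atom 18: C, bond orders sum to 4 (valence 4) → 0 H
  atom 19: O, bond orders sum to 2 (valence 2) → 0 H
  atom 20: C, bond orders sum to 1 (valence 4) → 3 H
Totals → C:16, H:15, N:1, O:2, S:1.
In Hill order: C16H15NO2S.

C16H15NO2S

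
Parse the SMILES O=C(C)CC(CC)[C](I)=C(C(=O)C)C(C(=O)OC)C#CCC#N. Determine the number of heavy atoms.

23

Every atom symbol written in the SMILES (organic subset) is one heavy atom; implicit H are not written.
Heavy atoms by element → C:17, I:1, N:1, O:4.
Total: 23.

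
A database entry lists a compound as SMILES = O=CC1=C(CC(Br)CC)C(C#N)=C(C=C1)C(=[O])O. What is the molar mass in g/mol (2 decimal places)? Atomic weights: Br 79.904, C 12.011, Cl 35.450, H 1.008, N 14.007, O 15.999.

310.15 g/mol

First, the molecular formula is C13H12BrNO3 (counting implicit H from valence).
  Br: 1 × 79.904 = 79.904
  C: 13 × 12.011 = 156.143
  H: 12 × 1.008 = 12.096
  N: 1 × 14.007 = 14.007
  O: 3 × 15.999 = 47.997
Sum: 1×79.904 + 13×12.011 + 12×1.008 + 1×14.007 + 3×15.999 = 310.147 → 310.15 g/mol.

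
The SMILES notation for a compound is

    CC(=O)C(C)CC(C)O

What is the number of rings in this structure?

0

In SMILES, each pair of matching ring-closure digits denotes one ring-closing bond; the number of such bonds equals the number of independent rings.
Ring-closure bonds here: 0.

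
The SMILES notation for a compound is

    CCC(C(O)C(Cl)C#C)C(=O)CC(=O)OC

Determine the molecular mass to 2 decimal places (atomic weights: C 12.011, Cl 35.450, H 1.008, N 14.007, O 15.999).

First, the molecular formula is C11H15ClO4 (counting implicit H from valence).
  C: 11 × 12.011 = 132.121
  Cl: 1 × 35.450 = 35.450
  H: 15 × 1.008 = 15.120
  O: 4 × 15.999 = 63.996
Sum: 11×12.011 + 1×35.450 + 15×1.008 + 4×15.999 = 246.687 → 246.69 g/mol.

246.69 g/mol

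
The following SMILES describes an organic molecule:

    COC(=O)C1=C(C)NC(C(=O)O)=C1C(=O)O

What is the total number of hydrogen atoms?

Walk through each heavy atom and fill implicit hydrogens from standard valence (C 4, N 3, O 2, S 2, halogen 1):
  atom 1: C, bond orders sum to 1 (valence 4) → 3 H
  atom 2: O, bond orders sum to 2 (valence 2) → 0 H
  atom 3: C, bond orders sum to 4 (valence 4) → 0 H
  atom 4: O, bond orders sum to 2 (valence 2) → 0 H
  atom 5: C, bond orders sum to 4 (valence 4) → 0 H
  atom 6: C, bond orders sum to 4 (valence 4) → 0 H
  atom 7: C, bond orders sum to 1 (valence 4) → 3 H
  atom 8: N, bond orders sum to 2 (valence 3) → 1 H
  atom 9: C, bond orders sum to 4 (valence 4) → 0 H
  atom 10: C, bond orders sum to 4 (valence 4) → 0 H
  atom 11: O, bond orders sum to 2 (valence 2) → 0 H
  atom 12: O, bond orders sum to 1 (valence 2) → 1 H
  atom 13: C, bond orders sum to 4 (valence 4) → 0 H
  atom 14: C, bond orders sum to 4 (valence 4) → 0 H
  atom 15: O, bond orders sum to 2 (valence 2) → 0 H
  atom 16: O, bond orders sum to 1 (valence 2) → 1 H
Total hydrogens: 9.

9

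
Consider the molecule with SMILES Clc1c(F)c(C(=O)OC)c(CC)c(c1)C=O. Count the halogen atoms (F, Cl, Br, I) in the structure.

Halogen atoms appear at heavy-atom positions 1, 4 (1×Cl, 1×F).
Other groups present: 1 aldehyde, 1 ester.
Halogen count: 2.

2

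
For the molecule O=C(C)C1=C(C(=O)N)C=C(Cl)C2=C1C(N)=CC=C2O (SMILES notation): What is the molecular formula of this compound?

Walk through each heavy atom and fill implicit hydrogens from standard valence (C 4, N 3, O 2, S 2, halogen 1):
  atom 1: O, bond orders sum to 2 (valence 2) → 0 H
  atom 2: C, bond orders sum to 4 (valence 4) → 0 H
  atom 3: C, bond orders sum to 1 (valence 4) → 3 H
  atom 4: C, bond orders sum to 4 (valence 4) → 0 H
  atom 5: C, bond orders sum to 4 (valence 4) → 0 H
  atom 6: C, bond orders sum to 4 (valence 4) → 0 H
  atom 7: O, bond orders sum to 2 (valence 2) → 0 H
  atom 8: N, bond orders sum to 1 (valence 3) → 2 H
  atom 9: C, bond orders sum to 3 (valence 4) → 1 H
  atom 10: C, bond orders sum to 4 (valence 4) → 0 H
  atom 11: Cl (halogen, monovalent) → 0 H
  atom 12: C, bond orders sum to 4 (valence 4) → 0 H
  atom 13: C, bond orders sum to 4 (valence 4) → 0 H
  atom 14: C, bond orders sum to 4 (valence 4) → 0 H
  atom 15: N, bond orders sum to 1 (valence 3) → 2 H
  atom 16: C, bond orders sum to 3 (valence 4) → 1 H
  atom 17: C, bond orders sum to 3 (valence 4) → 1 H
  atom 18: C, bond orders sum to 4 (valence 4) → 0 H
  atom 19: O, bond orders sum to 1 (valence 2) → 1 H
Totals → C:13, H:11, Cl:1, N:2, O:3.
In Hill order: C13H11ClN2O3.

C13H11ClN2O3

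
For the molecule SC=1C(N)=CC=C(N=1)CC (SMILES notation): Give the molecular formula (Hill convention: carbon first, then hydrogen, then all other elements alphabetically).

C7H10N2S

Walk through each heavy atom and fill implicit hydrogens from standard valence (C 4, N 3, O 2, S 2, halogen 1):
  atom 1: S, bond orders sum to 1 (valence 2) → 1 H
  atom 2: C, bond orders sum to 4 (valence 4) → 0 H
  atom 3: C, bond orders sum to 4 (valence 4) → 0 H
  atom 4: N, bond orders sum to 1 (valence 3) → 2 H
  atom 5: C, bond orders sum to 3 (valence 4) → 1 H
  atom 6: C, bond orders sum to 3 (valence 4) → 1 H
  atom 7: C, bond orders sum to 4 (valence 4) → 0 H
  atom 8: N, bond orders sum to 3 (valence 3) → 0 H
  atom 9: C, bond orders sum to 2 (valence 4) → 2 H
  atom 10: C, bond orders sum to 1 (valence 4) → 3 H
Totals → C:7, H:10, N:2, S:1.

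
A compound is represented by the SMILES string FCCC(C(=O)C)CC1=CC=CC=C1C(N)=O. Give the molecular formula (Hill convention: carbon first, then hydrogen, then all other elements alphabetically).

C13H16FNO2

Walk through each heavy atom and fill implicit hydrogens from standard valence (C 4, N 3, O 2, S 2, halogen 1):
  atom 1: F (halogen, monovalent) → 0 H
  atom 2: C, bond orders sum to 2 (valence 4) → 2 H
  atom 3: C, bond orders sum to 2 (valence 4) → 2 H
  atom 4: C, bond orders sum to 3 (valence 4) → 1 H
  atom 5: C, bond orders sum to 4 (valence 4) → 0 H
  atom 6: O, bond orders sum to 2 (valence 2) → 0 H
  atom 7: C, bond orders sum to 1 (valence 4) → 3 H
  atom 8: C, bond orders sum to 2 (valence 4) → 2 H
  atom 9: C, bond orders sum to 4 (valence 4) → 0 H
  atom 10: C, bond orders sum to 3 (valence 4) → 1 H
  atom 11: C, bond orders sum to 3 (valence 4) → 1 H
  atom 12: C, bond orders sum to 3 (valence 4) → 1 H
  atom 13: C, bond orders sum to 3 (valence 4) → 1 H
  atom 14: C, bond orders sum to 4 (valence 4) → 0 H
  atom 15: C, bond orders sum to 4 (valence 4) → 0 H
  atom 16: N, bond orders sum to 1 (valence 3) → 2 H
  atom 17: O, bond orders sum to 2 (valence 2) → 0 H
Totals → C:13, H:16, F:1, N:1, O:2.
In Hill order: C13H16FNO2.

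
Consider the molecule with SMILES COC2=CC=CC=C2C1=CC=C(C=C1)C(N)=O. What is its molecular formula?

C14H13NO2

Walk through each heavy atom and fill implicit hydrogens from standard valence (C 4, N 3, O 2, S 2, halogen 1):
  atom 1: C, bond orders sum to 1 (valence 4) → 3 H
  atom 2: O, bond orders sum to 2 (valence 2) → 0 H
  atom 3: C, bond orders sum to 4 (valence 4) → 0 H
  atom 4: C, bond orders sum to 3 (valence 4) → 1 H
  atom 5: C, bond orders sum to 3 (valence 4) → 1 H
  atom 6: C, bond orders sum to 3 (valence 4) → 1 H
  atom 7: C, bond orders sum to 3 (valence 4) → 1 H
  atom 8: C, bond orders sum to 4 (valence 4) → 0 H
  atom 9: C, bond orders sum to 4 (valence 4) → 0 H
  atom 10: C, bond orders sum to 3 (valence 4) → 1 H
  atom 11: C, bond orders sum to 3 (valence 4) → 1 H
  atom 12: C, bond orders sum to 4 (valence 4) → 0 H
  atom 13: C, bond orders sum to 3 (valence 4) → 1 H
  atom 14: C, bond orders sum to 3 (valence 4) → 1 H
  atom 15: C, bond orders sum to 4 (valence 4) → 0 H
  atom 16: N, bond orders sum to 1 (valence 3) → 2 H
  atom 17: O, bond orders sum to 2 (valence 2) → 0 H
Totals → C:14, H:13, N:1, O:2.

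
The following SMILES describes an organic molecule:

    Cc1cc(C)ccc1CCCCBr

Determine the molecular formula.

C12H17Br

Walk through each heavy atom and fill implicit hydrogens from standard valence (C 4, N 3, O 2, S 2, halogen 1); for lowercase aromatic atoms, an aromatic c carries 1 H when it has two neighbours and 0 H with three, and aromatic n carries 0 H:
  atom 1: C, bond orders sum to 1 (valence 4) → 3 H
  atom 2: aromatic c, 3 neighbours → 0 H
  atom 3: aromatic c, 2 neighbours → 1 H
  atom 4: aromatic c, 3 neighbours → 0 H
  atom 5: C, bond orders sum to 1 (valence 4) → 3 H
  atom 6: aromatic c, 2 neighbours → 1 H
  atom 7: aromatic c, 2 neighbours → 1 H
  atom 8: aromatic c, 3 neighbours → 0 H
  atom 9: C, bond orders sum to 2 (valence 4) → 2 H
  atom 10: C, bond orders sum to 2 (valence 4) → 2 H
  atom 11: C, bond orders sum to 2 (valence 4) → 2 H
  atom 12: C, bond orders sum to 2 (valence 4) → 2 H
  atom 13: Br (halogen, monovalent) → 0 H
Totals → C:12, H:17, Br:1.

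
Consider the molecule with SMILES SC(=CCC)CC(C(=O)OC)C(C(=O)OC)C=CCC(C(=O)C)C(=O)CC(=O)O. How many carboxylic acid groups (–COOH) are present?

1

The carboxylic acid motif appears at heavy-atom position 27 in the SMILES.
Other groups present: 2 alkene, 2 ester, 2 ketone, 1 thiol.
Carboxylic acid count: 1.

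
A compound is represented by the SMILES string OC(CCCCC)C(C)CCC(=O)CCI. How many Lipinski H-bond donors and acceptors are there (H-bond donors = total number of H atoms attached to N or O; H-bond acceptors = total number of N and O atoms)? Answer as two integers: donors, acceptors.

Donors: find every N or O and count the H atoms it carries.
  atom 1 (O): bond orders sum to 1 → 1 H
  atom 13 (O): bond orders sum to 2 → 0 H
Lipinski HBD = 1.
Acceptors: N atoms = 0, O atoms = 2 → HBA = 2.

1, 2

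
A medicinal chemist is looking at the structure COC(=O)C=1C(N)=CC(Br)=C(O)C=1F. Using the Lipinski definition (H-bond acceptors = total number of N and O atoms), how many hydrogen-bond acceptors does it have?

N atoms: 1; O atoms: 3.
Lipinski HBA = 1 + 3 = 4.

4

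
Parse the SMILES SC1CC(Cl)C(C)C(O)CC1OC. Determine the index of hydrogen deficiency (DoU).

Molecular formula: C9H17ClO2S.
DoU = (2C + 2 + N − H − X) / 2, where X is the halogen count and O/S are ignored.
    = (2·9 + 2 + 0 − 17 − 1) / 2 = 2 / 2 = 1.

1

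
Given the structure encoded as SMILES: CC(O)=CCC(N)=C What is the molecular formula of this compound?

C6H11NO

Walk through each heavy atom and fill implicit hydrogens from standard valence (C 4, N 3, O 2, S 2, halogen 1):
  atom 1: C, bond orders sum to 1 (valence 4) → 3 H
  atom 2: C, bond orders sum to 4 (valence 4) → 0 H
  atom 3: O, bond orders sum to 1 (valence 2) → 1 H
  atom 4: C, bond orders sum to 3 (valence 4) → 1 H
  atom 5: C, bond orders sum to 2 (valence 4) → 2 H
  atom 6: C, bond orders sum to 4 (valence 4) → 0 H
  atom 7: N, bond orders sum to 1 (valence 3) → 2 H
  atom 8: C, bond orders sum to 2 (valence 4) → 2 H
Totals → C:6, H:11, N:1, O:1.
In Hill order: C6H11NO.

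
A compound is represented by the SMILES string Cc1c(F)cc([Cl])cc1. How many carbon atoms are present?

7

Count every carbon token in the SMILES (each C, including those in ring-closure positions and inside branches).
Carbon count: 7.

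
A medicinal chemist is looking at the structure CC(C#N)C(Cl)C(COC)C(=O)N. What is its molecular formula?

Walk through each heavy atom and fill implicit hydrogens from standard valence (C 4, N 3, O 2, S 2, halogen 1):
  atom 1: C, bond orders sum to 1 (valence 4) → 3 H
  atom 2: C, bond orders sum to 3 (valence 4) → 1 H
  atom 3: C, bond orders sum to 4 (valence 4) → 0 H
  atom 4: N, bond orders sum to 3 (valence 3) → 0 H
  atom 5: C, bond orders sum to 3 (valence 4) → 1 H
  atom 6: Cl (halogen, monovalent) → 0 H
  atom 7: C, bond orders sum to 3 (valence 4) → 1 H
  atom 8: C, bond orders sum to 2 (valence 4) → 2 H
  atom 9: O, bond orders sum to 2 (valence 2) → 0 H
  atom 10: C, bond orders sum to 1 (valence 4) → 3 H
  atom 11: C, bond orders sum to 4 (valence 4) → 0 H
  atom 12: O, bond orders sum to 2 (valence 2) → 0 H
  atom 13: N, bond orders sum to 1 (valence 3) → 2 H
Totals → C:8, H:13, Cl:1, N:2, O:2.

C8H13ClN2O2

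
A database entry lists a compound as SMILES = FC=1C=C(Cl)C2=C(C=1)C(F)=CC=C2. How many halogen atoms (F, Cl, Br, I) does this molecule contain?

3

Halogen atoms appear at heavy-atom positions 1, 5, 10 (1×Cl, 2×F).
Halogen count: 3.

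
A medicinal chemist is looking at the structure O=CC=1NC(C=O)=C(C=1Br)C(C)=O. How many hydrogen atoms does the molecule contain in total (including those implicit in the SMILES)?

Walk through each heavy atom and fill implicit hydrogens from standard valence (C 4, N 3, O 2, S 2, halogen 1):
  atom 1: O, bond orders sum to 2 (valence 2) → 0 H
  atom 2: C, bond orders sum to 3 (valence 4) → 1 H
  atom 3: C, bond orders sum to 4 (valence 4) → 0 H
  atom 4: N, bond orders sum to 2 (valence 3) → 1 H
  atom 5: C, bond orders sum to 4 (valence 4) → 0 H
  atom 6: C, bond orders sum to 3 (valence 4) → 1 H
  atom 7: O, bond orders sum to 2 (valence 2) → 0 H
  atom 8: C, bond orders sum to 4 (valence 4) → 0 H
  atom 9: C, bond orders sum to 4 (valence 4) → 0 H
  atom 10: Br (halogen, monovalent) → 0 H
  atom 11: C, bond orders sum to 4 (valence 4) → 0 H
  atom 12: C, bond orders sum to 1 (valence 4) → 3 H
  atom 13: O, bond orders sum to 2 (valence 2) → 0 H
Total hydrogens: 6.

6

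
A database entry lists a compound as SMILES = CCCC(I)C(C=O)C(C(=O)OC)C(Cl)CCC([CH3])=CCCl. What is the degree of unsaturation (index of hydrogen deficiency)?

Degree of unsaturation = (number of rings) + (number of π bonds).
Ring closures in the SMILES: 0.
π bonds: 3 double bonds (each 1 DoU) → 3 DoU from unsaturation.
Total DoU = 0 + 3 = 3.

3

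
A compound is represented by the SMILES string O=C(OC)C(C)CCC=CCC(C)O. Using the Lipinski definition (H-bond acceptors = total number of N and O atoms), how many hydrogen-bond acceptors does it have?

3

N atoms: 0; O atoms: 3.
Lipinski HBA = 0 + 3 = 3.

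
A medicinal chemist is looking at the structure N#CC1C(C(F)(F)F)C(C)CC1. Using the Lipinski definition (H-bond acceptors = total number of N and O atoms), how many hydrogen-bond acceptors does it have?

1

N atoms: 1; O atoms: 0.
Lipinski HBA = 1 + 0 = 1.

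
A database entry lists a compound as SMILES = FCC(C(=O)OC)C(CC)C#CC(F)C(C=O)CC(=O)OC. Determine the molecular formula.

Walk through each heavy atom and fill implicit hydrogens from standard valence (C 4, N 3, O 2, S 2, halogen 1):
  atom 1: F (halogen, monovalent) → 0 H
  atom 2: C, bond orders sum to 2 (valence 4) → 2 H
  atom 3: C, bond orders sum to 3 (valence 4) → 1 H
  atom 4: C, bond orders sum to 4 (valence 4) → 0 H
  atom 5: O, bond orders sum to 2 (valence 2) → 0 H
  atom 6: O, bond orders sum to 2 (valence 2) → 0 H
  atom 7: C, bond orders sum to 1 (valence 4) → 3 H
  atom 8: C, bond orders sum to 3 (valence 4) → 1 H
  atom 9: C, bond orders sum to 2 (valence 4) → 2 H
  atom 10: C, bond orders sum to 1 (valence 4) → 3 H
  atom 11: C, bond orders sum to 4 (valence 4) → 0 H
  atom 12: C, bond orders sum to 4 (valence 4) → 0 H
  atom 13: C, bond orders sum to 3 (valence 4) → 1 H
  atom 14: F (halogen, monovalent) → 0 H
  atom 15: C, bond orders sum to 3 (valence 4) → 1 H
  atom 16: C, bond orders sum to 3 (valence 4) → 1 H
  atom 17: O, bond orders sum to 2 (valence 2) → 0 H
  atom 18: C, bond orders sum to 2 (valence 4) → 2 H
  atom 19: C, bond orders sum to 4 (valence 4) → 0 H
  atom 20: O, bond orders sum to 2 (valence 2) → 0 H
  atom 21: O, bond orders sum to 2 (valence 2) → 0 H
  atom 22: C, bond orders sum to 1 (valence 4) → 3 H
Totals → C:15, H:20, F:2, O:5.

C15H20F2O5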